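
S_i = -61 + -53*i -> [-61, -114, -167, -220, -273]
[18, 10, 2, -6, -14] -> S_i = 18 + -8*i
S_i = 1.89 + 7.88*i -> [1.89, 9.77, 17.65, 25.53, 33.41]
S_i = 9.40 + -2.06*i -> [9.4, 7.34, 5.28, 3.22, 1.16]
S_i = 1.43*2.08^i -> [1.43, 2.97, 6.19, 12.87, 26.77]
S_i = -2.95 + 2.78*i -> [-2.95, -0.17, 2.61, 5.39, 8.17]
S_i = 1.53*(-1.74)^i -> [1.53, -2.66, 4.63, -8.06, 14.02]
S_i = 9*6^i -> [9, 54, 324, 1944, 11664]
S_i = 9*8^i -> [9, 72, 576, 4608, 36864]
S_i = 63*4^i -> [63, 252, 1008, 4032, 16128]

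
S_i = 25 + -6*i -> [25, 19, 13, 7, 1]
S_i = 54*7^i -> [54, 378, 2646, 18522, 129654]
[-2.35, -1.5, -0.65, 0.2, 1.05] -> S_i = -2.35 + 0.85*i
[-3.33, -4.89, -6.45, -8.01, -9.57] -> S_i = -3.33 + -1.56*i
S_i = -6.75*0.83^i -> [-6.75, -5.6, -4.65, -3.86, -3.2]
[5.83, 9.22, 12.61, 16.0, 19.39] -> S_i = 5.83 + 3.39*i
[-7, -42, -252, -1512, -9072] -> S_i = -7*6^i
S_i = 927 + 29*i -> [927, 956, 985, 1014, 1043]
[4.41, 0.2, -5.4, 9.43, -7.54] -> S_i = Random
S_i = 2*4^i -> [2, 8, 32, 128, 512]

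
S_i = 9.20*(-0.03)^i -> [9.2, -0.28, 0.01, -0.0, 0.0]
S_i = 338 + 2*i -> [338, 340, 342, 344, 346]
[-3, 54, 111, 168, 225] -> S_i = -3 + 57*i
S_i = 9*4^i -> [9, 36, 144, 576, 2304]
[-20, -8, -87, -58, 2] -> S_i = Random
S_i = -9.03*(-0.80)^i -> [-9.03, 7.22, -5.78, 4.62, -3.7]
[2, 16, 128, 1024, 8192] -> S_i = 2*8^i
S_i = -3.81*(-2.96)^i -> [-3.81, 11.28, -33.38, 98.81, -292.48]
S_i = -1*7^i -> [-1, -7, -49, -343, -2401]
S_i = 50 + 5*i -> [50, 55, 60, 65, 70]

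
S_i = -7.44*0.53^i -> [-7.44, -3.94, -2.09, -1.11, -0.59]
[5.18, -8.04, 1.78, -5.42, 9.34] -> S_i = Random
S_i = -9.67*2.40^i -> [-9.67, -23.21, -55.7, -133.68, -320.83]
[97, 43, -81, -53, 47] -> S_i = Random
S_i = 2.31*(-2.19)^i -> [2.31, -5.06, 11.08, -24.26, 53.14]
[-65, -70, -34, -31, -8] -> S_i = Random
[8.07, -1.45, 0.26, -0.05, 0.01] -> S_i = 8.07*(-0.18)^i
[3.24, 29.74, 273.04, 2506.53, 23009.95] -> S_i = 3.24*9.18^i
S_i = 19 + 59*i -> [19, 78, 137, 196, 255]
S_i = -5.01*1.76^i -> [-5.01, -8.82, -15.52, -27.31, -48.07]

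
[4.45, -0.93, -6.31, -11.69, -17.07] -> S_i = 4.45 + -5.38*i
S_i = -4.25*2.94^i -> [-4.25, -12.5, -36.74, -108.0, -317.53]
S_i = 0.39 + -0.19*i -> [0.39, 0.2, 0.01, -0.18, -0.37]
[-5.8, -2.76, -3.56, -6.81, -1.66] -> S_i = Random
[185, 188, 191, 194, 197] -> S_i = 185 + 3*i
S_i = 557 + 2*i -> [557, 559, 561, 563, 565]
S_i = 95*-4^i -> [95, -380, 1520, -6080, 24320]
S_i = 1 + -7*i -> [1, -6, -13, -20, -27]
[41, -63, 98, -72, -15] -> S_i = Random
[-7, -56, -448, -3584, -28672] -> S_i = -7*8^i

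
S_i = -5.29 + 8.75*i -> [-5.29, 3.46, 12.21, 20.96, 29.71]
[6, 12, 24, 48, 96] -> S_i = 6*2^i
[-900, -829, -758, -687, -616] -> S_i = -900 + 71*i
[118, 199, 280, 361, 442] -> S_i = 118 + 81*i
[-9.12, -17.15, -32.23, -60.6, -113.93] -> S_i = -9.12*1.88^i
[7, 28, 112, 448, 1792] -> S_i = 7*4^i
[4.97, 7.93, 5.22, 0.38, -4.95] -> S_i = Random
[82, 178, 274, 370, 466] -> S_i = 82 + 96*i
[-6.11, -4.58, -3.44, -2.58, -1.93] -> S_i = -6.11*0.75^i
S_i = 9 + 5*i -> [9, 14, 19, 24, 29]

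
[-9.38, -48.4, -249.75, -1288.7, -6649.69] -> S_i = -9.38*5.16^i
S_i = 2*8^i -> [2, 16, 128, 1024, 8192]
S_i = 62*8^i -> [62, 496, 3968, 31744, 253952]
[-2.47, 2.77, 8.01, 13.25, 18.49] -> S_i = -2.47 + 5.24*i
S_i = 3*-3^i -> [3, -9, 27, -81, 243]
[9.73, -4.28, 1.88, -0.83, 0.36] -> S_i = 9.73*(-0.44)^i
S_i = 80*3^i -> [80, 240, 720, 2160, 6480]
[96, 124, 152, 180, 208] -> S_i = 96 + 28*i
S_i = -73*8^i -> [-73, -584, -4672, -37376, -299008]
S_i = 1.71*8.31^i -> [1.71, 14.21, 118.09, 981.29, 8154.55]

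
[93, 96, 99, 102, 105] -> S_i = 93 + 3*i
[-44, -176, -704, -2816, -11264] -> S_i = -44*4^i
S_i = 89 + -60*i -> [89, 29, -31, -91, -151]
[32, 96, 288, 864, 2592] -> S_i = 32*3^i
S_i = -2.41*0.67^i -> [-2.41, -1.61, -1.08, -0.72, -0.49]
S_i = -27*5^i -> [-27, -135, -675, -3375, -16875]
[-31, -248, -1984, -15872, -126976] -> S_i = -31*8^i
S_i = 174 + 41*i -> [174, 215, 256, 297, 338]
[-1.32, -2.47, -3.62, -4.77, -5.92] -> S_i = -1.32 + -1.15*i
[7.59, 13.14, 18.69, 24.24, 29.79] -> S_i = 7.59 + 5.55*i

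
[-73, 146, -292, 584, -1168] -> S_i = -73*-2^i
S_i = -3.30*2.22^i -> [-3.3, -7.33, -16.26, -36.11, -80.15]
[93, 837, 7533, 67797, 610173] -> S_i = 93*9^i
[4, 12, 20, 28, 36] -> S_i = 4 + 8*i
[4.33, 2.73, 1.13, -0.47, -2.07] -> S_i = 4.33 + -1.60*i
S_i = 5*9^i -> [5, 45, 405, 3645, 32805]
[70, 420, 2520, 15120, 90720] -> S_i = 70*6^i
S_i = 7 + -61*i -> [7, -54, -115, -176, -237]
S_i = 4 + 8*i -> [4, 12, 20, 28, 36]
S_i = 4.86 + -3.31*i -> [4.86, 1.55, -1.76, -5.07, -8.38]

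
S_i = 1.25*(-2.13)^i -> [1.25, -2.66, 5.67, -12.08, 25.73]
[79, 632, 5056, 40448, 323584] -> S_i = 79*8^i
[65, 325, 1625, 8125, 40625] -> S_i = 65*5^i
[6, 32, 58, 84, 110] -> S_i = 6 + 26*i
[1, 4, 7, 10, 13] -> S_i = 1 + 3*i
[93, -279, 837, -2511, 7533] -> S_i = 93*-3^i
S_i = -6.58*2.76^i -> [-6.58, -18.16, -50.12, -138.34, -381.82]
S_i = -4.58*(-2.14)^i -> [-4.58, 9.8, -20.97, 44.89, -96.06]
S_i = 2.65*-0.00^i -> [2.65, -0.0, 0.0, -0.0, 0.0]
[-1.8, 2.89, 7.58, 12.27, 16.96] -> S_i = -1.80 + 4.69*i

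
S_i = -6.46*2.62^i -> [-6.46, -16.93, -44.34, -116.18, -304.4]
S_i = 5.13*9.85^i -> [5.13, 50.53, 497.73, 4902.6, 48290.57]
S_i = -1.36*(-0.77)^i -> [-1.36, 1.05, -0.81, 0.62, -0.48]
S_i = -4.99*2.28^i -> [-4.99, -11.38, -25.94, -59.14, -134.85]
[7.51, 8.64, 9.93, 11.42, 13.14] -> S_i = 7.51*1.15^i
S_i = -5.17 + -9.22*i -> [-5.17, -14.39, -23.61, -32.83, -42.05]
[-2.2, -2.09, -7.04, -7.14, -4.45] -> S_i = Random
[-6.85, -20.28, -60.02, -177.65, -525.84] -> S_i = -6.85*2.96^i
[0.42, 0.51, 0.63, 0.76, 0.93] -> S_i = 0.42*1.22^i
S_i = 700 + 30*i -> [700, 730, 760, 790, 820]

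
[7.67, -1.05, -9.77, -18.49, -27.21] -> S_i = 7.67 + -8.72*i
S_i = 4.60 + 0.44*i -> [4.6, 5.04, 5.48, 5.92, 6.36]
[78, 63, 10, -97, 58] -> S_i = Random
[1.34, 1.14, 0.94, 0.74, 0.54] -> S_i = 1.34 + -0.20*i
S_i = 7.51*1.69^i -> [7.51, 12.69, 21.45, 36.25, 61.26]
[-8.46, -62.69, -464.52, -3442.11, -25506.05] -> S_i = -8.46*7.41^i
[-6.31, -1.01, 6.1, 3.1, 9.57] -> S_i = Random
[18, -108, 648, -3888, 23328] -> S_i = 18*-6^i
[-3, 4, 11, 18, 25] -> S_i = -3 + 7*i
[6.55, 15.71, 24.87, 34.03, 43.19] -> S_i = 6.55 + 9.16*i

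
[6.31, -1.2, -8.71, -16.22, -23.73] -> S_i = 6.31 + -7.51*i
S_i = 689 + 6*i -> [689, 695, 701, 707, 713]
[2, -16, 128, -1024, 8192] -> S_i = 2*-8^i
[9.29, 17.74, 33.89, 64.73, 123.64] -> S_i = 9.29*1.91^i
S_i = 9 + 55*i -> [9, 64, 119, 174, 229]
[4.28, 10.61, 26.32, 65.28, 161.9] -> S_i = 4.28*2.48^i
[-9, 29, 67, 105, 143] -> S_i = -9 + 38*i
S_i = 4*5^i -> [4, 20, 100, 500, 2500]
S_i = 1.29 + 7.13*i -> [1.29, 8.42, 15.55, 22.68, 29.81]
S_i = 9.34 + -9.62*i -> [9.34, -0.28, -9.9, -19.52, -29.14]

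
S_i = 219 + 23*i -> [219, 242, 265, 288, 311]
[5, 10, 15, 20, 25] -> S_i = 5 + 5*i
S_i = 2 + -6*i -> [2, -4, -10, -16, -22]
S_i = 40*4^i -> [40, 160, 640, 2560, 10240]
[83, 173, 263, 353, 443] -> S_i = 83 + 90*i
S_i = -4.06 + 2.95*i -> [-4.06, -1.11, 1.84, 4.79, 7.74]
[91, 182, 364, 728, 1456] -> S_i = 91*2^i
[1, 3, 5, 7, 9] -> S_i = 1 + 2*i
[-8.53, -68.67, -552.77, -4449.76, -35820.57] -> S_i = -8.53*8.05^i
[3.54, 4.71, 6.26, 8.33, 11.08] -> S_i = 3.54*1.33^i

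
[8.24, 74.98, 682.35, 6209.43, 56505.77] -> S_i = 8.24*9.10^i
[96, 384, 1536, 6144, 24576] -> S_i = 96*4^i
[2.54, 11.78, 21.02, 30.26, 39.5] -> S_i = 2.54 + 9.24*i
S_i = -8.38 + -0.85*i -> [-8.38, -9.23, -10.08, -10.93, -11.78]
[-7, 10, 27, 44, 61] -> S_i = -7 + 17*i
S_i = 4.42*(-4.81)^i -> [4.42, -21.26, 102.26, -491.88, 2365.93]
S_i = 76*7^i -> [76, 532, 3724, 26068, 182476]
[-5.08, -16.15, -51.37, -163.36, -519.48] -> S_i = -5.08*3.18^i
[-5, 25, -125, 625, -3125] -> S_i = -5*-5^i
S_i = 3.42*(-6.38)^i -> [3.42, -21.82, 139.21, -888.15, 5666.42]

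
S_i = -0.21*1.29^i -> [-0.21, -0.27, -0.35, -0.45, -0.58]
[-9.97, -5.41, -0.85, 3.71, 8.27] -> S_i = -9.97 + 4.56*i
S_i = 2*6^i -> [2, 12, 72, 432, 2592]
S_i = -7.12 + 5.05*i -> [-7.12, -2.07, 2.98, 8.03, 13.08]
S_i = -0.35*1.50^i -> [-0.35, -0.52, -0.79, -1.18, -1.77]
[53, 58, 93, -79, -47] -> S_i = Random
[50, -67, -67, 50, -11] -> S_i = Random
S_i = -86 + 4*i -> [-86, -82, -78, -74, -70]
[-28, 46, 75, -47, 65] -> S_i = Random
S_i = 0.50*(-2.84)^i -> [0.5, -1.42, 4.03, -11.45, 32.53]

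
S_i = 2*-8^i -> [2, -16, 128, -1024, 8192]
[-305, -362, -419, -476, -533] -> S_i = -305 + -57*i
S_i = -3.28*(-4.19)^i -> [-3.28, 13.74, -57.58, 241.28, -1010.95]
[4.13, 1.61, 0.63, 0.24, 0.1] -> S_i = 4.13*0.39^i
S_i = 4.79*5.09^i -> [4.79, 24.38, 124.1, 631.67, 3215.19]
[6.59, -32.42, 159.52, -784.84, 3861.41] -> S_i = 6.59*(-4.92)^i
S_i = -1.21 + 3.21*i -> [-1.21, 2.0, 5.21, 8.42, 11.63]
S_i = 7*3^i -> [7, 21, 63, 189, 567]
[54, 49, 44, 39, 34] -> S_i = 54 + -5*i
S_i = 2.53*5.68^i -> [2.53, 14.37, 81.62, 463.62, 2633.38]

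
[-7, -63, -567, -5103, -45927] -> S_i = -7*9^i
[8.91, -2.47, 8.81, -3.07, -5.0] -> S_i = Random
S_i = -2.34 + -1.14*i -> [-2.34, -3.48, -4.62, -5.76, -6.9]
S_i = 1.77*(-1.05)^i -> [1.77, -1.86, 1.95, -2.05, 2.15]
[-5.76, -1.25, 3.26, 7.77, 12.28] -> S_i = -5.76 + 4.51*i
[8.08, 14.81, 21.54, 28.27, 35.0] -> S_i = 8.08 + 6.73*i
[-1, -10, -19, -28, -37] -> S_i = -1 + -9*i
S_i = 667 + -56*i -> [667, 611, 555, 499, 443]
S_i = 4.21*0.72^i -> [4.21, 3.03, 2.18, 1.57, 1.13]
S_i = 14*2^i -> [14, 28, 56, 112, 224]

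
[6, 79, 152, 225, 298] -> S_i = 6 + 73*i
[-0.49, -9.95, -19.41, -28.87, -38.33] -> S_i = -0.49 + -9.46*i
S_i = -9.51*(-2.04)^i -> [-9.51, 19.4, -39.58, 80.74, -164.7]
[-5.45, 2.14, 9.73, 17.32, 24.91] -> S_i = -5.45 + 7.59*i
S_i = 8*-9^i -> [8, -72, 648, -5832, 52488]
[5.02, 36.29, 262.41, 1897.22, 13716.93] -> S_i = 5.02*7.23^i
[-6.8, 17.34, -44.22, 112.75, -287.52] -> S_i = -6.80*(-2.55)^i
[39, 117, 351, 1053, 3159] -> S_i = 39*3^i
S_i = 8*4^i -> [8, 32, 128, 512, 2048]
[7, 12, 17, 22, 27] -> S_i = 7 + 5*i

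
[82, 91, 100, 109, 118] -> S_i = 82 + 9*i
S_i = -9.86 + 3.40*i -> [-9.86, -6.46, -3.06, 0.34, 3.74]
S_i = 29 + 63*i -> [29, 92, 155, 218, 281]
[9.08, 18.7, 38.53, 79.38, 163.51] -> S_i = 9.08*2.06^i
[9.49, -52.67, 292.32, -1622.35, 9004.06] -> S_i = 9.49*(-5.55)^i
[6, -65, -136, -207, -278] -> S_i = 6 + -71*i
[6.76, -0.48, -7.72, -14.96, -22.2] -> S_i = 6.76 + -7.24*i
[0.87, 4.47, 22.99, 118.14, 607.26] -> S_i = 0.87*5.14^i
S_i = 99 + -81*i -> [99, 18, -63, -144, -225]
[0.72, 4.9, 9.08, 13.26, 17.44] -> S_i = 0.72 + 4.18*i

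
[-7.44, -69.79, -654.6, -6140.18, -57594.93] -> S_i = -7.44*9.38^i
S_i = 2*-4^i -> [2, -8, 32, -128, 512]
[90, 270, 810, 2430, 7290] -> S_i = 90*3^i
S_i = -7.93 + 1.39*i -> [-7.93, -6.54, -5.15, -3.76, -2.37]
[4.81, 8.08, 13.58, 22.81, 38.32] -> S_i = 4.81*1.68^i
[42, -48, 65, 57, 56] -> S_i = Random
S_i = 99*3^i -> [99, 297, 891, 2673, 8019]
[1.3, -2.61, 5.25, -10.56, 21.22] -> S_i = 1.30*(-2.01)^i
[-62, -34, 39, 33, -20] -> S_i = Random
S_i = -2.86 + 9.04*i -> [-2.86, 6.18, 15.22, 24.26, 33.3]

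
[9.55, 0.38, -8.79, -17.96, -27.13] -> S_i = 9.55 + -9.17*i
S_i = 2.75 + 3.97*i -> [2.75, 6.72, 10.69, 14.66, 18.63]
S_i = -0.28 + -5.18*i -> [-0.28, -5.46, -10.64, -15.82, -21.0]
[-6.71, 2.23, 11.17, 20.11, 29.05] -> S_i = -6.71 + 8.94*i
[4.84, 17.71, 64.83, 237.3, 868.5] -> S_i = 4.84*3.66^i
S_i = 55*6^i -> [55, 330, 1980, 11880, 71280]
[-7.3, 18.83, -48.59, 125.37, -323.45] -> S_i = -7.30*(-2.58)^i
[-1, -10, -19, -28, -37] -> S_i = -1 + -9*i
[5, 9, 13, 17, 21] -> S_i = 5 + 4*i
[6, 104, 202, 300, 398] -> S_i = 6 + 98*i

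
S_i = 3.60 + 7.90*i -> [3.6, 11.5, 19.4, 27.3, 35.2]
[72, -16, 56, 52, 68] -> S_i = Random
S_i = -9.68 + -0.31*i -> [-9.68, -9.99, -10.3, -10.61, -10.92]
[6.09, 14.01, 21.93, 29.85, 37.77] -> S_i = 6.09 + 7.92*i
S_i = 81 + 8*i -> [81, 89, 97, 105, 113]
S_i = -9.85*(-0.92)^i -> [-9.85, 9.06, -8.34, 7.67, -7.06]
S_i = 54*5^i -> [54, 270, 1350, 6750, 33750]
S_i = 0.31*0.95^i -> [0.31, 0.29, 0.28, 0.27, 0.25]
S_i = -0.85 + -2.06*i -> [-0.85, -2.91, -4.97, -7.03, -9.09]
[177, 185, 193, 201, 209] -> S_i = 177 + 8*i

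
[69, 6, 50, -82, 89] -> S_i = Random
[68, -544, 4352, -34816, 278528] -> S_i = 68*-8^i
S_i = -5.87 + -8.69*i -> [-5.87, -14.56, -23.25, -31.94, -40.63]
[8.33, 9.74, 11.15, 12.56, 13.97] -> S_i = 8.33 + 1.41*i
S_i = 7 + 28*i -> [7, 35, 63, 91, 119]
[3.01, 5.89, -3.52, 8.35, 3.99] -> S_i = Random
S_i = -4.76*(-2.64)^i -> [-4.76, 12.57, -33.18, 87.58, -231.22]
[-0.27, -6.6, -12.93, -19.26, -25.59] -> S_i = -0.27 + -6.33*i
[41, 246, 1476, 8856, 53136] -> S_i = 41*6^i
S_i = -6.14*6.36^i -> [-6.14, -39.05, -248.36, -1579.57, -10046.08]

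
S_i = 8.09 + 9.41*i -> [8.09, 17.5, 26.91, 36.32, 45.73]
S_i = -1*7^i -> [-1, -7, -49, -343, -2401]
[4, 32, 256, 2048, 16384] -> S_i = 4*8^i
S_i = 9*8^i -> [9, 72, 576, 4608, 36864]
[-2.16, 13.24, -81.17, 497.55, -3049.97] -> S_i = -2.16*(-6.13)^i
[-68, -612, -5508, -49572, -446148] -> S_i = -68*9^i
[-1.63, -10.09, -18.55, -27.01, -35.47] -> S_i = -1.63 + -8.46*i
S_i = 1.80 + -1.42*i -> [1.8, 0.38, -1.04, -2.46, -3.88]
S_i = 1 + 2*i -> [1, 3, 5, 7, 9]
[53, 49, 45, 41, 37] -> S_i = 53 + -4*i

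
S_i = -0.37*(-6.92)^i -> [-0.37, 2.56, -17.72, 122.61, -848.45]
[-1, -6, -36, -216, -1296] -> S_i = -1*6^i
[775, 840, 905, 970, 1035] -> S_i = 775 + 65*i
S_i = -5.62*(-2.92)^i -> [-5.62, 16.41, -47.92, 139.92, -408.57]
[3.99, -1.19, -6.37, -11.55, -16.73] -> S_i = 3.99 + -5.18*i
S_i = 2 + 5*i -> [2, 7, 12, 17, 22]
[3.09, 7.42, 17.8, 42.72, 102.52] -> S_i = 3.09*2.40^i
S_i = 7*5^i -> [7, 35, 175, 875, 4375]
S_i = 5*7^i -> [5, 35, 245, 1715, 12005]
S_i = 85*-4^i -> [85, -340, 1360, -5440, 21760]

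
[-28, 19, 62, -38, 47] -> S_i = Random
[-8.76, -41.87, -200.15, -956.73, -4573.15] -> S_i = -8.76*4.78^i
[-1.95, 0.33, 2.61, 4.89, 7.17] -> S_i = -1.95 + 2.28*i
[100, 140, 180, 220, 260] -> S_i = 100 + 40*i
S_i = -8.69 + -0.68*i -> [-8.69, -9.37, -10.05, -10.73, -11.41]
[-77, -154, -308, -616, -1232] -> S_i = -77*2^i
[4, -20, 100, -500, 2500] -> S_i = 4*-5^i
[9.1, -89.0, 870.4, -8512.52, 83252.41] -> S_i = 9.10*(-9.78)^i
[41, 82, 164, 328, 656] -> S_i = 41*2^i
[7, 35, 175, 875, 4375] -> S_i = 7*5^i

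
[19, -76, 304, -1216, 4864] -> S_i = 19*-4^i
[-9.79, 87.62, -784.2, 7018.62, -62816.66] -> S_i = -9.79*(-8.95)^i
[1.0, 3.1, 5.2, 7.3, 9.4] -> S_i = 1.00 + 2.10*i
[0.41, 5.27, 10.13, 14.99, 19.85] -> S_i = 0.41 + 4.86*i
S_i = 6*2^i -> [6, 12, 24, 48, 96]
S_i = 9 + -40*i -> [9, -31, -71, -111, -151]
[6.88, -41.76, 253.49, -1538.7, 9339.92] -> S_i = 6.88*(-6.07)^i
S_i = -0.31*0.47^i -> [-0.31, -0.15, -0.07, -0.03, -0.02]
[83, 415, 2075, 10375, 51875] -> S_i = 83*5^i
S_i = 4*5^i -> [4, 20, 100, 500, 2500]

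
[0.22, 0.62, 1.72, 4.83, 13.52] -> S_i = 0.22*2.80^i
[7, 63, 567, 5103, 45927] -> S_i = 7*9^i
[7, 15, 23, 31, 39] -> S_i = 7 + 8*i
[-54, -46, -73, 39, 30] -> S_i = Random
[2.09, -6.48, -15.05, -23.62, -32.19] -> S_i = 2.09 + -8.57*i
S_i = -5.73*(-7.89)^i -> [-5.73, 45.21, -356.7, 2814.4, -22205.61]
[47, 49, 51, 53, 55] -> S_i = 47 + 2*i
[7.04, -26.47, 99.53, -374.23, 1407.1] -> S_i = 7.04*(-3.76)^i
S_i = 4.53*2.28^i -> [4.53, 10.33, 23.55, 53.69, 122.42]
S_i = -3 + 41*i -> [-3, 38, 79, 120, 161]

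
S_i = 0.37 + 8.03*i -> [0.37, 8.4, 16.43, 24.46, 32.49]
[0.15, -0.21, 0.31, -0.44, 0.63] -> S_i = 0.15*(-1.43)^i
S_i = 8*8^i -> [8, 64, 512, 4096, 32768]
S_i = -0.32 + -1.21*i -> [-0.32, -1.53, -2.74, -3.95, -5.16]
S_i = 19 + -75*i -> [19, -56, -131, -206, -281]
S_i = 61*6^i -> [61, 366, 2196, 13176, 79056]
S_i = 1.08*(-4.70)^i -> [1.08, -5.08, 23.86, -112.13, 527.01]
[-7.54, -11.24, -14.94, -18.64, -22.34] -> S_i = -7.54 + -3.70*i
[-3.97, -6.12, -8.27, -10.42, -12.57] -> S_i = -3.97 + -2.15*i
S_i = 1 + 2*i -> [1, 3, 5, 7, 9]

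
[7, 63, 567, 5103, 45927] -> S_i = 7*9^i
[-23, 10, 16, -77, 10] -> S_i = Random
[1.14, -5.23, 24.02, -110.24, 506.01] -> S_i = 1.14*(-4.59)^i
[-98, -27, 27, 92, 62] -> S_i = Random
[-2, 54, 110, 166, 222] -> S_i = -2 + 56*i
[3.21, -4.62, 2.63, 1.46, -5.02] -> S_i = Random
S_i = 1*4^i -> [1, 4, 16, 64, 256]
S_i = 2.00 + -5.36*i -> [2.0, -3.36, -8.72, -14.08, -19.44]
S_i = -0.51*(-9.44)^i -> [-0.51, 4.81, -45.45, 429.03, -4050.03]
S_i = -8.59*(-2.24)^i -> [-8.59, 19.24, -43.1, 96.55, -216.26]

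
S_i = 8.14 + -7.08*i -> [8.14, 1.06, -6.02, -13.1, -20.18]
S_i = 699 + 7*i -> [699, 706, 713, 720, 727]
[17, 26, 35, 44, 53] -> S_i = 17 + 9*i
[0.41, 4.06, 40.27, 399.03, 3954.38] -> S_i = 0.41*9.91^i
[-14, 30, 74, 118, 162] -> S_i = -14 + 44*i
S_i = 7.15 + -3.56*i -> [7.15, 3.59, 0.03, -3.53, -7.09]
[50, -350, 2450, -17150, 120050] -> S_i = 50*-7^i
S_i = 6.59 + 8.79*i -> [6.59, 15.38, 24.17, 32.96, 41.75]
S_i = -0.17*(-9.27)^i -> [-0.17, 1.58, -14.61, 135.42, -1255.36]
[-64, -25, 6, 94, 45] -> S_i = Random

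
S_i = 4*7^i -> [4, 28, 196, 1372, 9604]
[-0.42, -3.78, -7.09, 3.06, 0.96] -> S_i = Random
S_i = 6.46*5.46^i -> [6.46, 35.27, 192.58, 1051.5, 5741.21]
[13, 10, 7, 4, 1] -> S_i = 13 + -3*i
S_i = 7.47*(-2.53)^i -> [7.47, -18.9, 47.81, -120.97, 306.06]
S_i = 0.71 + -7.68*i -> [0.71, -6.97, -14.65, -22.33, -30.01]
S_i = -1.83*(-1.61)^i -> [-1.83, 2.95, -4.74, 7.64, -12.3]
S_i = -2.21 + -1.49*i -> [-2.21, -3.7, -5.19, -6.68, -8.17]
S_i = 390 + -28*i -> [390, 362, 334, 306, 278]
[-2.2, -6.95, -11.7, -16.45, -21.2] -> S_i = -2.20 + -4.75*i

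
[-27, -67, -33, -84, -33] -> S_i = Random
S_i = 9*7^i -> [9, 63, 441, 3087, 21609]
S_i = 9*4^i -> [9, 36, 144, 576, 2304]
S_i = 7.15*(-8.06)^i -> [7.15, -57.63, 464.49, -3743.79, 30174.93]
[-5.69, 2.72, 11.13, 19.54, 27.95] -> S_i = -5.69 + 8.41*i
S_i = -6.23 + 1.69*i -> [-6.23, -4.54, -2.85, -1.16, 0.53]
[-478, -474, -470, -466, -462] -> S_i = -478 + 4*i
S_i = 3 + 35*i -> [3, 38, 73, 108, 143]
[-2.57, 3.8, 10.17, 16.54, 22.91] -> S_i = -2.57 + 6.37*i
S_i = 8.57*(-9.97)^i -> [8.57, -85.44, 851.87, -8493.1, 84676.22]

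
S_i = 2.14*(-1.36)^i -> [2.14, -2.91, 3.96, -5.38, 7.32]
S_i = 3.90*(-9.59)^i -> [3.9, -37.4, 358.68, -3439.7, 32986.71]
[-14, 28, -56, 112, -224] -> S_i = -14*-2^i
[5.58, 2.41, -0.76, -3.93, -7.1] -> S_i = 5.58 + -3.17*i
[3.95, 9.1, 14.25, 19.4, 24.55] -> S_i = 3.95 + 5.15*i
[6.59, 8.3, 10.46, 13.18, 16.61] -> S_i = 6.59*1.26^i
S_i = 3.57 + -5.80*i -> [3.57, -2.23, -8.03, -13.83, -19.63]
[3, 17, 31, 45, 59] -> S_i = 3 + 14*i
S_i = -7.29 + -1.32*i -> [-7.29, -8.61, -9.93, -11.25, -12.57]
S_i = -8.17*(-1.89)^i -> [-8.17, 15.44, -29.18, 55.16, -104.25]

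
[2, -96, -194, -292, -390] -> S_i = 2 + -98*i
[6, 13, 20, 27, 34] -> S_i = 6 + 7*i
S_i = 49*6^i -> [49, 294, 1764, 10584, 63504]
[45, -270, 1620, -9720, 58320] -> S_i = 45*-6^i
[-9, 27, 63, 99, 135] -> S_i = -9 + 36*i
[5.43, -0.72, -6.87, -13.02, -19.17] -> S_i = 5.43 + -6.15*i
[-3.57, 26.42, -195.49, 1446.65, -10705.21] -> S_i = -3.57*(-7.40)^i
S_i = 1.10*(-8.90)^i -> [1.1, -9.79, 87.13, -775.47, 6901.65]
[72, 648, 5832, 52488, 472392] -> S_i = 72*9^i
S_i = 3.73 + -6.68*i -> [3.73, -2.95, -9.63, -16.31, -22.99]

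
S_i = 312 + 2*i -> [312, 314, 316, 318, 320]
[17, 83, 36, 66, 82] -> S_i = Random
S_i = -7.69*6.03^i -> [-7.69, -46.37, -279.62, -1686.08, -10167.06]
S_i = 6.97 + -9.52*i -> [6.97, -2.55, -12.07, -21.59, -31.11]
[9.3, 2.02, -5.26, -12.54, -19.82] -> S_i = 9.30 + -7.28*i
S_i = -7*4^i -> [-7, -28, -112, -448, -1792]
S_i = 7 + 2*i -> [7, 9, 11, 13, 15]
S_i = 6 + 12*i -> [6, 18, 30, 42, 54]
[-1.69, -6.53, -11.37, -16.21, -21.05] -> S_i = -1.69 + -4.84*i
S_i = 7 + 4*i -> [7, 11, 15, 19, 23]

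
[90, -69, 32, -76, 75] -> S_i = Random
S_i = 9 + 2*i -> [9, 11, 13, 15, 17]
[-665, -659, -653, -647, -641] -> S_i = -665 + 6*i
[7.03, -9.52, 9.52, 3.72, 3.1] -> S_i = Random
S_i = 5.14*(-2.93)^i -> [5.14, -15.06, 44.13, -129.29, 378.82]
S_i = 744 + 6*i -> [744, 750, 756, 762, 768]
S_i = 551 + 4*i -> [551, 555, 559, 563, 567]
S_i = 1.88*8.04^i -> [1.88, 15.12, 121.53, 977.07, 7855.65]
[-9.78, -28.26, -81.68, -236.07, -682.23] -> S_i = -9.78*2.89^i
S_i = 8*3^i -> [8, 24, 72, 216, 648]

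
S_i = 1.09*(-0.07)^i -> [1.09, -0.08, 0.01, -0.0, 0.0]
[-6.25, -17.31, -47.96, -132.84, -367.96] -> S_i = -6.25*2.77^i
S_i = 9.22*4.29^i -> [9.22, 39.55, 169.69, 727.95, 3122.91]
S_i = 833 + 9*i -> [833, 842, 851, 860, 869]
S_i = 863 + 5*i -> [863, 868, 873, 878, 883]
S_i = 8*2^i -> [8, 16, 32, 64, 128]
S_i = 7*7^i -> [7, 49, 343, 2401, 16807]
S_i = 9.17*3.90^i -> [9.17, 35.76, 139.48, 543.96, 2121.43]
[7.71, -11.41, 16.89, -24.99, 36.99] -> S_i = 7.71*(-1.48)^i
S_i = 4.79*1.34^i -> [4.79, 6.42, 8.6, 11.53, 15.44]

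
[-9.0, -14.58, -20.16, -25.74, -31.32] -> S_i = -9.00 + -5.58*i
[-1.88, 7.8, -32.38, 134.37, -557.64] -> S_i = -1.88*(-4.15)^i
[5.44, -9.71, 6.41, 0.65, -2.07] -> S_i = Random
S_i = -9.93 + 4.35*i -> [-9.93, -5.58, -1.23, 3.12, 7.47]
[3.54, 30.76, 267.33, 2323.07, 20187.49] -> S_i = 3.54*8.69^i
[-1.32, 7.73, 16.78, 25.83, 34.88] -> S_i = -1.32 + 9.05*i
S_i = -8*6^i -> [-8, -48, -288, -1728, -10368]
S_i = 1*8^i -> [1, 8, 64, 512, 4096]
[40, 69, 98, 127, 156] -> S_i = 40 + 29*i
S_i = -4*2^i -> [-4, -8, -16, -32, -64]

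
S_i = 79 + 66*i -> [79, 145, 211, 277, 343]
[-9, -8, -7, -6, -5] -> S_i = -9 + 1*i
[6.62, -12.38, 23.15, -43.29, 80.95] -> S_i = 6.62*(-1.87)^i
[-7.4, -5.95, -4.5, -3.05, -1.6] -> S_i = -7.40 + 1.45*i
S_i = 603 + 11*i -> [603, 614, 625, 636, 647]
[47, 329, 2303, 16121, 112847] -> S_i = 47*7^i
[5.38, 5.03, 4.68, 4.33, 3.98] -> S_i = 5.38 + -0.35*i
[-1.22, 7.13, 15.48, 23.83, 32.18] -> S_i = -1.22 + 8.35*i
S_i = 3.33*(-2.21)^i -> [3.33, -7.36, 16.26, -35.94, 79.44]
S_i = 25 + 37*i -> [25, 62, 99, 136, 173]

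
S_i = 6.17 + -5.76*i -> [6.17, 0.41, -5.35, -11.11, -16.87]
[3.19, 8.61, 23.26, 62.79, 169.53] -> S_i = 3.19*2.70^i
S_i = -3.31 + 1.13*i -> [-3.31, -2.18, -1.05, 0.08, 1.21]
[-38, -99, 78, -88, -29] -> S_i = Random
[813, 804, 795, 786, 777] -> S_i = 813 + -9*i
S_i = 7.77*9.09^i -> [7.77, 70.63, 642.02, 5835.96, 53048.92]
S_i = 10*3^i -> [10, 30, 90, 270, 810]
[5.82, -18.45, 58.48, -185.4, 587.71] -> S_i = 5.82*(-3.17)^i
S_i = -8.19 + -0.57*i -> [-8.19, -8.76, -9.33, -9.9, -10.47]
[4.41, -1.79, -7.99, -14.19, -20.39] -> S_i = 4.41 + -6.20*i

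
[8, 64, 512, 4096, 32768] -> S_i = 8*8^i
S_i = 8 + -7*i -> [8, 1, -6, -13, -20]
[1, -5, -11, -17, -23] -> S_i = 1 + -6*i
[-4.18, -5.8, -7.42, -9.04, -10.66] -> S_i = -4.18 + -1.62*i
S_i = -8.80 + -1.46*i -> [-8.8, -10.26, -11.72, -13.18, -14.64]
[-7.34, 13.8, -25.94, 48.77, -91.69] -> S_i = -7.34*(-1.88)^i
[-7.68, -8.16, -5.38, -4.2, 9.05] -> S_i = Random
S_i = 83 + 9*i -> [83, 92, 101, 110, 119]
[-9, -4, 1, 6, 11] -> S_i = -9 + 5*i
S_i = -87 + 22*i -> [-87, -65, -43, -21, 1]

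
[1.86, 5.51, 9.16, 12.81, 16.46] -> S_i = 1.86 + 3.65*i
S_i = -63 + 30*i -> [-63, -33, -3, 27, 57]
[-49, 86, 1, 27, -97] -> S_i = Random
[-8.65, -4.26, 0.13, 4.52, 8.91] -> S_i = -8.65 + 4.39*i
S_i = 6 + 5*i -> [6, 11, 16, 21, 26]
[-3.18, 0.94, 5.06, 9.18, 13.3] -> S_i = -3.18 + 4.12*i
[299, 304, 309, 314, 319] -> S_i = 299 + 5*i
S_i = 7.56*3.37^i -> [7.56, 25.48, 85.86, 289.34, 975.08]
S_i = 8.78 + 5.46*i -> [8.78, 14.24, 19.7, 25.16, 30.62]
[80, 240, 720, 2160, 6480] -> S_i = 80*3^i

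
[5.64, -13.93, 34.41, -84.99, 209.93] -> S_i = 5.64*(-2.47)^i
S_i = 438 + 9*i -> [438, 447, 456, 465, 474]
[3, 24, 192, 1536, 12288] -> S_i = 3*8^i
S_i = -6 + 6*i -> [-6, 0, 6, 12, 18]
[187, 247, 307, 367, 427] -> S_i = 187 + 60*i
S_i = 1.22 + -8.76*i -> [1.22, -7.54, -16.3, -25.06, -33.82]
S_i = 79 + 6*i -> [79, 85, 91, 97, 103]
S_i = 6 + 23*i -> [6, 29, 52, 75, 98]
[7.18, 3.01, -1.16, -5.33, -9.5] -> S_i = 7.18 + -4.17*i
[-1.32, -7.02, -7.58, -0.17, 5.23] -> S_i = Random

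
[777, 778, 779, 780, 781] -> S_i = 777 + 1*i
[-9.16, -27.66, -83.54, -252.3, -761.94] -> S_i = -9.16*3.02^i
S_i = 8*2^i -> [8, 16, 32, 64, 128]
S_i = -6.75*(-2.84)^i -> [-6.75, 19.17, -54.44, 154.62, -439.11]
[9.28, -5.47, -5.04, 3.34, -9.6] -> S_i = Random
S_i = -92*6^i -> [-92, -552, -3312, -19872, -119232]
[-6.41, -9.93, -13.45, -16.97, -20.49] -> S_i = -6.41 + -3.52*i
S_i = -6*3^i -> [-6, -18, -54, -162, -486]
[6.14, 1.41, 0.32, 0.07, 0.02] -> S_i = 6.14*0.23^i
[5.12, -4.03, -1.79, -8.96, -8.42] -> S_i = Random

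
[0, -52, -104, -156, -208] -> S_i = 0 + -52*i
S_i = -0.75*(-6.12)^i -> [-0.75, 4.59, -28.09, 171.92, -1052.12]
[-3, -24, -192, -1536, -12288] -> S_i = -3*8^i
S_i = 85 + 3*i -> [85, 88, 91, 94, 97]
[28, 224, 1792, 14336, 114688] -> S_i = 28*8^i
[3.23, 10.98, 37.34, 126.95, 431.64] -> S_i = 3.23*3.40^i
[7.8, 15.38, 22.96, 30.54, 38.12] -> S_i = 7.80 + 7.58*i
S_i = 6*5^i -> [6, 30, 150, 750, 3750]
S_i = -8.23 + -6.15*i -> [-8.23, -14.38, -20.53, -26.68, -32.83]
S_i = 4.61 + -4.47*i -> [4.61, 0.14, -4.33, -8.8, -13.27]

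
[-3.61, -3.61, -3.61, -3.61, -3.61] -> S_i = -3.61*1.00^i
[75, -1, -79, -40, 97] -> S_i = Random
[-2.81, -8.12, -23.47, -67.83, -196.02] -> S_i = -2.81*2.89^i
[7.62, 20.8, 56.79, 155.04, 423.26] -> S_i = 7.62*2.73^i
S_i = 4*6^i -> [4, 24, 144, 864, 5184]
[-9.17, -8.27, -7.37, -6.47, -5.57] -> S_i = -9.17 + 0.90*i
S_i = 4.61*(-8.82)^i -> [4.61, -40.66, 358.62, -3163.05, 27898.14]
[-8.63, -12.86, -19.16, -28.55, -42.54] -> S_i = -8.63*1.49^i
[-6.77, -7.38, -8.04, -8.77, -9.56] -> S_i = -6.77*1.09^i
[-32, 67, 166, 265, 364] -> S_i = -32 + 99*i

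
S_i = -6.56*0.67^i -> [-6.56, -4.4, -2.94, -1.97, -1.32]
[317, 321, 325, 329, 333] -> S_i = 317 + 4*i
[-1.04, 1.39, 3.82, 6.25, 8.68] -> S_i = -1.04 + 2.43*i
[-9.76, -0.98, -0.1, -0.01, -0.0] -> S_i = -9.76*0.10^i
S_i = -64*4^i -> [-64, -256, -1024, -4096, -16384]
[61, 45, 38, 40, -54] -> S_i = Random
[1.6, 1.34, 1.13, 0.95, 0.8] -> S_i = 1.60*0.84^i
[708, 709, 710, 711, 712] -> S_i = 708 + 1*i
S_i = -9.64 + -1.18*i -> [-9.64, -10.82, -12.0, -13.18, -14.36]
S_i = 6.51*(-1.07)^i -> [6.51, -6.97, 7.45, -7.98, 8.53]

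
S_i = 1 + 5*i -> [1, 6, 11, 16, 21]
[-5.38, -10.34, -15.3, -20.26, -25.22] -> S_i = -5.38 + -4.96*i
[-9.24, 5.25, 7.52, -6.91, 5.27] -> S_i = Random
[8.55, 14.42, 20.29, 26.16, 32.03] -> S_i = 8.55 + 5.87*i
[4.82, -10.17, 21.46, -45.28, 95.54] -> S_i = 4.82*(-2.11)^i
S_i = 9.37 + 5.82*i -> [9.37, 15.19, 21.01, 26.83, 32.65]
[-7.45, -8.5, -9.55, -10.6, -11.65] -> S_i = -7.45 + -1.05*i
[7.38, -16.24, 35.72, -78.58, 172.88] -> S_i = 7.38*(-2.20)^i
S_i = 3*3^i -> [3, 9, 27, 81, 243]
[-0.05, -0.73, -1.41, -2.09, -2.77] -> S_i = -0.05 + -0.68*i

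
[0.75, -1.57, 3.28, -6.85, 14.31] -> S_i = 0.75*(-2.09)^i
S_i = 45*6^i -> [45, 270, 1620, 9720, 58320]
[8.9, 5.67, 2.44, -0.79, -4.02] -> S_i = 8.90 + -3.23*i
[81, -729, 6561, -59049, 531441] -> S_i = 81*-9^i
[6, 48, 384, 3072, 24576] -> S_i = 6*8^i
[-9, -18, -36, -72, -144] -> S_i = -9*2^i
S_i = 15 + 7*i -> [15, 22, 29, 36, 43]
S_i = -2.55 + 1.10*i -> [-2.55, -1.45, -0.35, 0.75, 1.85]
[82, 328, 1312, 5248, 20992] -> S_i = 82*4^i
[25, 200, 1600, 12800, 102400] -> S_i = 25*8^i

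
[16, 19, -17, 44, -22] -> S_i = Random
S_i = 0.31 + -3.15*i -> [0.31, -2.84, -5.99, -9.14, -12.29]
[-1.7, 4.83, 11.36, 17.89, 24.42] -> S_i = -1.70 + 6.53*i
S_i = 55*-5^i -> [55, -275, 1375, -6875, 34375]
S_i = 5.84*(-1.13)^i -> [5.84, -6.6, 7.46, -8.43, 9.52]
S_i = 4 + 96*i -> [4, 100, 196, 292, 388]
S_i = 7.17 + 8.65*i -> [7.17, 15.82, 24.47, 33.12, 41.77]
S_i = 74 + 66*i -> [74, 140, 206, 272, 338]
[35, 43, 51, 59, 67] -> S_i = 35 + 8*i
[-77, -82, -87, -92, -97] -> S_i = -77 + -5*i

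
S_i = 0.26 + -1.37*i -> [0.26, -1.11, -2.48, -3.85, -5.22]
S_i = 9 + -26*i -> [9, -17, -43, -69, -95]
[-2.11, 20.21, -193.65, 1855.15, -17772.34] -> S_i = -2.11*(-9.58)^i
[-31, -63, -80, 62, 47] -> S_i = Random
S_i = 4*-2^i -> [4, -8, 16, -32, 64]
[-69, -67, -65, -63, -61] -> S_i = -69 + 2*i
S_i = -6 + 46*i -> [-6, 40, 86, 132, 178]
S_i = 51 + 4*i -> [51, 55, 59, 63, 67]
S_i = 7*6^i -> [7, 42, 252, 1512, 9072]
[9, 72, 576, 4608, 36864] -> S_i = 9*8^i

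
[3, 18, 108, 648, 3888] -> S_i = 3*6^i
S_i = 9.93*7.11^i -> [9.93, 70.6, 501.98, 3569.09, 25376.26]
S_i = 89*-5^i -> [89, -445, 2225, -11125, 55625]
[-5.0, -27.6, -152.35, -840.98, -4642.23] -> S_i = -5.00*5.52^i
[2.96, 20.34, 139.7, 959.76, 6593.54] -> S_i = 2.96*6.87^i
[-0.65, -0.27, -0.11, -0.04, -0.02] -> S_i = -0.65*0.41^i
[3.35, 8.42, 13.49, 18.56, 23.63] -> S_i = 3.35 + 5.07*i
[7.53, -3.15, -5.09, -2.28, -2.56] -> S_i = Random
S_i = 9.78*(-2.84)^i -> [9.78, -27.78, 78.88, -224.02, 636.23]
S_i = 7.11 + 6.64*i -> [7.11, 13.75, 20.39, 27.03, 33.67]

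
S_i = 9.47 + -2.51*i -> [9.47, 6.96, 4.45, 1.94, -0.57]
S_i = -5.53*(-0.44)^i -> [-5.53, 2.43, -1.07, 0.47, -0.21]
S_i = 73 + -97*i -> [73, -24, -121, -218, -315]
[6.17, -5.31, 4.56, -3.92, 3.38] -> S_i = 6.17*(-0.86)^i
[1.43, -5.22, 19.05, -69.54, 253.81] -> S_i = 1.43*(-3.65)^i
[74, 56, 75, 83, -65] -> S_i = Random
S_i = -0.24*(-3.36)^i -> [-0.24, 0.81, -2.71, 9.1, -30.59]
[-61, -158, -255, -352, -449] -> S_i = -61 + -97*i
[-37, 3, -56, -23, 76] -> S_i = Random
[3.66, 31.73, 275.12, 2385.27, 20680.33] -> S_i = 3.66*8.67^i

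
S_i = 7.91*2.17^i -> [7.91, 17.16, 37.25, 80.83, 175.39]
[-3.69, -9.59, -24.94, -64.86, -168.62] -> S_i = -3.69*2.60^i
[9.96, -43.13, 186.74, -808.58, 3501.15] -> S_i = 9.96*(-4.33)^i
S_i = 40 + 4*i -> [40, 44, 48, 52, 56]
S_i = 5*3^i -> [5, 15, 45, 135, 405]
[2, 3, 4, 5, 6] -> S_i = 2 + 1*i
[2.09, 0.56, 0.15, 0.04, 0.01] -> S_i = 2.09*0.27^i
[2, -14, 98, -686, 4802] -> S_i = 2*-7^i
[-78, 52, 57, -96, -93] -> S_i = Random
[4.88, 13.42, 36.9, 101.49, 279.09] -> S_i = 4.88*2.75^i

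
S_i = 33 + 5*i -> [33, 38, 43, 48, 53]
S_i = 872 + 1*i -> [872, 873, 874, 875, 876]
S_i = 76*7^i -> [76, 532, 3724, 26068, 182476]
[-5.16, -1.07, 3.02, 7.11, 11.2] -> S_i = -5.16 + 4.09*i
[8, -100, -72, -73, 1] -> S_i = Random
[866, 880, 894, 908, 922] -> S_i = 866 + 14*i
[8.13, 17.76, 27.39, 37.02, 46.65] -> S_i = 8.13 + 9.63*i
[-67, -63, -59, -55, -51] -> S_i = -67 + 4*i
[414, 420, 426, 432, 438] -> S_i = 414 + 6*i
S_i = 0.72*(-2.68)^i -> [0.72, -1.93, 5.17, -13.86, 37.14]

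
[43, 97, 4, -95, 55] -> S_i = Random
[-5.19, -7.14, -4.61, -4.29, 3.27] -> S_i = Random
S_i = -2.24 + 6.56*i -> [-2.24, 4.32, 10.88, 17.44, 24.0]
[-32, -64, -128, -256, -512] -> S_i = -32*2^i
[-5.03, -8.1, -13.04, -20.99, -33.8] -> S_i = -5.03*1.61^i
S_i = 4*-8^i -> [4, -32, 256, -2048, 16384]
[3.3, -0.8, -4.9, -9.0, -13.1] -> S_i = 3.30 + -4.10*i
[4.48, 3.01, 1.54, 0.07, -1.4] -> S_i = 4.48 + -1.47*i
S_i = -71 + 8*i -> [-71, -63, -55, -47, -39]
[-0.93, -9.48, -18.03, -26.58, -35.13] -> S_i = -0.93 + -8.55*i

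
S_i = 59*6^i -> [59, 354, 2124, 12744, 76464]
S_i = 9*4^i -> [9, 36, 144, 576, 2304]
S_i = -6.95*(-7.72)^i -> [-6.95, 53.65, -414.21, 3197.69, -24686.19]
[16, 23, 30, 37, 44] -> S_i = 16 + 7*i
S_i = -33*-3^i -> [-33, 99, -297, 891, -2673]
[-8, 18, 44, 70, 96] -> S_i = -8 + 26*i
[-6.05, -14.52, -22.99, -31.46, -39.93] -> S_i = -6.05 + -8.47*i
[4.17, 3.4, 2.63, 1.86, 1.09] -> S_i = 4.17 + -0.77*i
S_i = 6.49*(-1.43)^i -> [6.49, -9.28, 13.27, -18.98, 27.14]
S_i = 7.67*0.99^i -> [7.67, 7.59, 7.52, 7.44, 7.37]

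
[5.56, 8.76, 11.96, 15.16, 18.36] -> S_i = 5.56 + 3.20*i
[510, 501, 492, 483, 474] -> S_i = 510 + -9*i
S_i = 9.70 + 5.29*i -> [9.7, 14.99, 20.28, 25.57, 30.86]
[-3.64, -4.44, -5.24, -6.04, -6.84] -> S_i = -3.64 + -0.80*i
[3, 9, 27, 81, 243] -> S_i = 3*3^i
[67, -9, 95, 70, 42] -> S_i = Random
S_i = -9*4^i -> [-9, -36, -144, -576, -2304]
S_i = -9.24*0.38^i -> [-9.24, -3.51, -1.33, -0.51, -0.19]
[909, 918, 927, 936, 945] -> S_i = 909 + 9*i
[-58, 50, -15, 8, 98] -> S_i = Random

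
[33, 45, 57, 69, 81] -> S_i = 33 + 12*i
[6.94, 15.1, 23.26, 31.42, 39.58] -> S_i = 6.94 + 8.16*i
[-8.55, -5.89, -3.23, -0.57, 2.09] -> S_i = -8.55 + 2.66*i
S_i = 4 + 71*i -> [4, 75, 146, 217, 288]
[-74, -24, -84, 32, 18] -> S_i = Random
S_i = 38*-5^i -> [38, -190, 950, -4750, 23750]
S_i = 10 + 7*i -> [10, 17, 24, 31, 38]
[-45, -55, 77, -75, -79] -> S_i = Random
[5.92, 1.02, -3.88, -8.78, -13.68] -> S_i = 5.92 + -4.90*i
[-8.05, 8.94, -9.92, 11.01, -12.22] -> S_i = -8.05*(-1.11)^i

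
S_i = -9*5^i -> [-9, -45, -225, -1125, -5625]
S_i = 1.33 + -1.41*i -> [1.33, -0.08, -1.49, -2.9, -4.31]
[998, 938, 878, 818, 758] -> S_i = 998 + -60*i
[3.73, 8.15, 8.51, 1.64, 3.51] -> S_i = Random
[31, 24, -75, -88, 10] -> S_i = Random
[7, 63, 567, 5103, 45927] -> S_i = 7*9^i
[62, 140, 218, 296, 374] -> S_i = 62 + 78*i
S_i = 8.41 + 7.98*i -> [8.41, 16.39, 24.37, 32.35, 40.33]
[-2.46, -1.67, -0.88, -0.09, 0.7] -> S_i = -2.46 + 0.79*i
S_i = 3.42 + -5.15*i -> [3.42, -1.73, -6.88, -12.03, -17.18]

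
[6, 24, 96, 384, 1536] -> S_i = 6*4^i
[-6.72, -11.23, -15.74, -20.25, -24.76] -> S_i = -6.72 + -4.51*i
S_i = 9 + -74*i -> [9, -65, -139, -213, -287]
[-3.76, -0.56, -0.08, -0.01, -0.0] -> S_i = -3.76*0.15^i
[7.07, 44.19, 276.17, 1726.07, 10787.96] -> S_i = 7.07*6.25^i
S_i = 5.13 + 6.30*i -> [5.13, 11.43, 17.73, 24.03, 30.33]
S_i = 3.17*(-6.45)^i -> [3.17, -20.45, 131.88, -850.63, 5486.53]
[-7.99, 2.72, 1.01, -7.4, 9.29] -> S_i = Random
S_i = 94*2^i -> [94, 188, 376, 752, 1504]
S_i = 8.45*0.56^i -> [8.45, 4.73, 2.65, 1.48, 0.83]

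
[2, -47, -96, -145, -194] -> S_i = 2 + -49*i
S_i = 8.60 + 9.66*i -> [8.6, 18.26, 27.92, 37.58, 47.24]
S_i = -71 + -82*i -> [-71, -153, -235, -317, -399]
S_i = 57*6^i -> [57, 342, 2052, 12312, 73872]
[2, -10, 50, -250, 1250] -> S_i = 2*-5^i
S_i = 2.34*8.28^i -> [2.34, 19.38, 160.43, 1328.33, 10998.59]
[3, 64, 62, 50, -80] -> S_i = Random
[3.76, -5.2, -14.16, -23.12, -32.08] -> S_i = 3.76 + -8.96*i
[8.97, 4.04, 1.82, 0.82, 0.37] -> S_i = 8.97*0.45^i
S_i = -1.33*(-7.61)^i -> [-1.33, 10.12, -77.02, 586.15, -4460.57]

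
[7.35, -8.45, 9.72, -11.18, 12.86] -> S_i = 7.35*(-1.15)^i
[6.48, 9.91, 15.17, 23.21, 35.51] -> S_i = 6.48*1.53^i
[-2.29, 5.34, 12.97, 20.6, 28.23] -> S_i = -2.29 + 7.63*i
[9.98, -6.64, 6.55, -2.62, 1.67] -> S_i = Random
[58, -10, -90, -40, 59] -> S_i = Random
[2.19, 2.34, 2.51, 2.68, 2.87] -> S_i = 2.19*1.07^i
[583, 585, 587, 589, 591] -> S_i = 583 + 2*i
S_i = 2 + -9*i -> [2, -7, -16, -25, -34]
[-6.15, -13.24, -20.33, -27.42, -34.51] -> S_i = -6.15 + -7.09*i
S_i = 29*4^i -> [29, 116, 464, 1856, 7424]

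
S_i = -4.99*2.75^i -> [-4.99, -13.72, -37.74, -103.78, -285.39]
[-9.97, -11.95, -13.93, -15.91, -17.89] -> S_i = -9.97 + -1.98*i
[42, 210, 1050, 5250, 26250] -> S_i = 42*5^i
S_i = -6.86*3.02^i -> [-6.86, -20.72, -62.57, -188.95, -570.63]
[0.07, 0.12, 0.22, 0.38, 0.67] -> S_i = 0.07*1.76^i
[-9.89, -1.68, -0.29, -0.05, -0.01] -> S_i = -9.89*0.17^i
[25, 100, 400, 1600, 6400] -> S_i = 25*4^i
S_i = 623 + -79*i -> [623, 544, 465, 386, 307]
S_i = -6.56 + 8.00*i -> [-6.56, 1.44, 9.44, 17.44, 25.44]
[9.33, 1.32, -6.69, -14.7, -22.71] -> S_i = 9.33 + -8.01*i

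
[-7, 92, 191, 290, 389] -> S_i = -7 + 99*i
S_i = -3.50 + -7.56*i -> [-3.5, -11.06, -18.62, -26.18, -33.74]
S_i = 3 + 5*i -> [3, 8, 13, 18, 23]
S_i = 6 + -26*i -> [6, -20, -46, -72, -98]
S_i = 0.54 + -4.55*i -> [0.54, -4.01, -8.56, -13.11, -17.66]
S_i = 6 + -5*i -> [6, 1, -4, -9, -14]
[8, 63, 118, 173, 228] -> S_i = 8 + 55*i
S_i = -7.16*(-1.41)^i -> [-7.16, 10.1, -14.23, 20.07, -28.3]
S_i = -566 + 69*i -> [-566, -497, -428, -359, -290]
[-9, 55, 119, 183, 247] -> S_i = -9 + 64*i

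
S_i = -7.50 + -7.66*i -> [-7.5, -15.16, -22.82, -30.48, -38.14]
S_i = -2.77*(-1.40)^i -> [-2.77, 3.88, -5.43, 7.6, -10.64]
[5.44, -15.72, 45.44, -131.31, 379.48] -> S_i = 5.44*(-2.89)^i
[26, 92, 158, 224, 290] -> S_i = 26 + 66*i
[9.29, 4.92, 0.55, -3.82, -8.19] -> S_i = 9.29 + -4.37*i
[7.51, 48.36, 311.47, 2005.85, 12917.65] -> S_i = 7.51*6.44^i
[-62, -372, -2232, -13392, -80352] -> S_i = -62*6^i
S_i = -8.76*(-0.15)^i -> [-8.76, 1.31, -0.2, 0.03, -0.0]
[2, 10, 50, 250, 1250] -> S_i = 2*5^i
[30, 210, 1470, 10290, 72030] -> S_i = 30*7^i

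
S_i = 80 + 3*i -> [80, 83, 86, 89, 92]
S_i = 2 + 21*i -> [2, 23, 44, 65, 86]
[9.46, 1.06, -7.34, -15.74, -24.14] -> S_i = 9.46 + -8.40*i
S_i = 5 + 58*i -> [5, 63, 121, 179, 237]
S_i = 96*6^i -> [96, 576, 3456, 20736, 124416]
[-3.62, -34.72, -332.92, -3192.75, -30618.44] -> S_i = -3.62*9.59^i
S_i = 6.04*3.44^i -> [6.04, 20.78, 71.47, 245.87, 845.81]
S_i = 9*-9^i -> [9, -81, 729, -6561, 59049]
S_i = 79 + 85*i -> [79, 164, 249, 334, 419]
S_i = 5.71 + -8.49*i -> [5.71, -2.78, -11.27, -19.76, -28.25]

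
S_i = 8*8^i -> [8, 64, 512, 4096, 32768]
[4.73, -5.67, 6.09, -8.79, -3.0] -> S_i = Random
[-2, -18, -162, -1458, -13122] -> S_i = -2*9^i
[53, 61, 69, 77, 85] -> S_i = 53 + 8*i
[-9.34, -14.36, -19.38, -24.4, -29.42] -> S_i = -9.34 + -5.02*i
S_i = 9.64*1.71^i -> [9.64, 16.48, 28.19, 48.2, 82.43]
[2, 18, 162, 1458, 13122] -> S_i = 2*9^i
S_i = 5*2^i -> [5, 10, 20, 40, 80]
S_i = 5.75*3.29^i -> [5.75, 18.92, 62.24, 204.76, 673.68]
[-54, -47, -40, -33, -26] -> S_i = -54 + 7*i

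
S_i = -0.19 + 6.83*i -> [-0.19, 6.64, 13.47, 20.3, 27.13]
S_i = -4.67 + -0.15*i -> [-4.67, -4.82, -4.97, -5.12, -5.27]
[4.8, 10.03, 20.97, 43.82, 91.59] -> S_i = 4.80*2.09^i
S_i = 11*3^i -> [11, 33, 99, 297, 891]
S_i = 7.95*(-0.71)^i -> [7.95, -5.64, 4.01, -2.85, 2.02]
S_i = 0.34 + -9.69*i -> [0.34, -9.35, -19.04, -28.73, -38.42]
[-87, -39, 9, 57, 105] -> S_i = -87 + 48*i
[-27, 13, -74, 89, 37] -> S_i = Random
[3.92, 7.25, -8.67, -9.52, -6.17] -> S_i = Random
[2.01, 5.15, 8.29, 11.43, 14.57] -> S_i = 2.01 + 3.14*i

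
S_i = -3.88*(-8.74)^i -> [-3.88, 33.91, -296.38, 2590.4, -22640.05]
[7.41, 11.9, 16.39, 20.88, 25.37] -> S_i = 7.41 + 4.49*i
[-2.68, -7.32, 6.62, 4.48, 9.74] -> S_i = Random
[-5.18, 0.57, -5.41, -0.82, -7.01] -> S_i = Random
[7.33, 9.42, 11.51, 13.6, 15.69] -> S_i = 7.33 + 2.09*i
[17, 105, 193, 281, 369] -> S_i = 17 + 88*i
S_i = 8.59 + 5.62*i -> [8.59, 14.21, 19.83, 25.45, 31.07]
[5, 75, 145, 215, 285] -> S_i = 5 + 70*i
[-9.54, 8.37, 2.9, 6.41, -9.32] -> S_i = Random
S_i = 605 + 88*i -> [605, 693, 781, 869, 957]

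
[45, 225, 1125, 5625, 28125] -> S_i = 45*5^i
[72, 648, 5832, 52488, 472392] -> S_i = 72*9^i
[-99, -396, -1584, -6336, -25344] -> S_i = -99*4^i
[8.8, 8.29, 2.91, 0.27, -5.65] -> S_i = Random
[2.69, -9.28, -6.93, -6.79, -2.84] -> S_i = Random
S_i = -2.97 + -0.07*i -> [-2.97, -3.04, -3.11, -3.18, -3.25]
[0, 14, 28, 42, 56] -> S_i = 0 + 14*i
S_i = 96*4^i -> [96, 384, 1536, 6144, 24576]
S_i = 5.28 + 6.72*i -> [5.28, 12.0, 18.72, 25.44, 32.16]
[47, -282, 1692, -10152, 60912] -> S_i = 47*-6^i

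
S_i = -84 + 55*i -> [-84, -29, 26, 81, 136]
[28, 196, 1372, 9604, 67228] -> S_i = 28*7^i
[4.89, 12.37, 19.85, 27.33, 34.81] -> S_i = 4.89 + 7.48*i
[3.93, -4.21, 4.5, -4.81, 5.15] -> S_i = 3.93*(-1.07)^i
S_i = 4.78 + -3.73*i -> [4.78, 1.05, -2.68, -6.41, -10.14]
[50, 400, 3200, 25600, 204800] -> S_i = 50*8^i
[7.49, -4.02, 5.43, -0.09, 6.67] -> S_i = Random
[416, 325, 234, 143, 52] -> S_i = 416 + -91*i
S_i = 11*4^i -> [11, 44, 176, 704, 2816]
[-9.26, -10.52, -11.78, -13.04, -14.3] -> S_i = -9.26 + -1.26*i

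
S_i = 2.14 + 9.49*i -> [2.14, 11.63, 21.12, 30.61, 40.1]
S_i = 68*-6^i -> [68, -408, 2448, -14688, 88128]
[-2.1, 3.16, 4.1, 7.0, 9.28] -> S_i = Random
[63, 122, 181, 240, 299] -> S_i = 63 + 59*i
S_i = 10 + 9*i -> [10, 19, 28, 37, 46]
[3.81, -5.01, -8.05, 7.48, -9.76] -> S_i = Random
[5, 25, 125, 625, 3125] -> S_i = 5*5^i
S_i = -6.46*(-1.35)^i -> [-6.46, 8.72, -11.77, 15.89, -21.46]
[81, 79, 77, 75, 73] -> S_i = 81 + -2*i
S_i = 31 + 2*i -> [31, 33, 35, 37, 39]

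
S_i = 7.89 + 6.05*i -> [7.89, 13.94, 19.99, 26.04, 32.09]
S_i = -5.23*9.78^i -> [-5.23, -51.15, -500.24, -4892.36, -47847.26]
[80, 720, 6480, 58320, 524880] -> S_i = 80*9^i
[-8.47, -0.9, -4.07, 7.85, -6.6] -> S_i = Random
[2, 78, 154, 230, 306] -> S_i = 2 + 76*i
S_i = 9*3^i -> [9, 27, 81, 243, 729]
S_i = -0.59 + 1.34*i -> [-0.59, 0.75, 2.09, 3.43, 4.77]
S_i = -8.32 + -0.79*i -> [-8.32, -9.11, -9.9, -10.69, -11.48]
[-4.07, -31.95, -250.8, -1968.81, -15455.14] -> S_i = -4.07*7.85^i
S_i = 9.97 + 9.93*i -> [9.97, 19.9, 29.83, 39.76, 49.69]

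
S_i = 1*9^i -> [1, 9, 81, 729, 6561]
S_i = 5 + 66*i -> [5, 71, 137, 203, 269]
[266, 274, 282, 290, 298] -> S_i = 266 + 8*i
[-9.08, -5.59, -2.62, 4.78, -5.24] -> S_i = Random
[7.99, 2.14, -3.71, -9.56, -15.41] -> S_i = 7.99 + -5.85*i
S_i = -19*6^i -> [-19, -114, -684, -4104, -24624]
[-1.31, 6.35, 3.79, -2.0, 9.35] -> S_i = Random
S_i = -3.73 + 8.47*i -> [-3.73, 4.74, 13.21, 21.68, 30.15]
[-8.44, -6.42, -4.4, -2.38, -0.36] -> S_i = -8.44 + 2.02*i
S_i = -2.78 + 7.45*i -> [-2.78, 4.67, 12.12, 19.57, 27.02]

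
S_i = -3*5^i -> [-3, -15, -75, -375, -1875]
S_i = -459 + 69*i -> [-459, -390, -321, -252, -183]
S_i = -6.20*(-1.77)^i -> [-6.2, 10.97, -19.42, 34.38, -60.85]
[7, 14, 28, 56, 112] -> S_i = 7*2^i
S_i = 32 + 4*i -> [32, 36, 40, 44, 48]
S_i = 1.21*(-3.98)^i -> [1.21, -4.82, 19.17, -76.28, 303.61]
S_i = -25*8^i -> [-25, -200, -1600, -12800, -102400]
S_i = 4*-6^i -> [4, -24, 144, -864, 5184]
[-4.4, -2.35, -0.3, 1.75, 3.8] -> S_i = -4.40 + 2.05*i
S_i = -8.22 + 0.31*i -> [-8.22, -7.91, -7.6, -7.29, -6.98]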